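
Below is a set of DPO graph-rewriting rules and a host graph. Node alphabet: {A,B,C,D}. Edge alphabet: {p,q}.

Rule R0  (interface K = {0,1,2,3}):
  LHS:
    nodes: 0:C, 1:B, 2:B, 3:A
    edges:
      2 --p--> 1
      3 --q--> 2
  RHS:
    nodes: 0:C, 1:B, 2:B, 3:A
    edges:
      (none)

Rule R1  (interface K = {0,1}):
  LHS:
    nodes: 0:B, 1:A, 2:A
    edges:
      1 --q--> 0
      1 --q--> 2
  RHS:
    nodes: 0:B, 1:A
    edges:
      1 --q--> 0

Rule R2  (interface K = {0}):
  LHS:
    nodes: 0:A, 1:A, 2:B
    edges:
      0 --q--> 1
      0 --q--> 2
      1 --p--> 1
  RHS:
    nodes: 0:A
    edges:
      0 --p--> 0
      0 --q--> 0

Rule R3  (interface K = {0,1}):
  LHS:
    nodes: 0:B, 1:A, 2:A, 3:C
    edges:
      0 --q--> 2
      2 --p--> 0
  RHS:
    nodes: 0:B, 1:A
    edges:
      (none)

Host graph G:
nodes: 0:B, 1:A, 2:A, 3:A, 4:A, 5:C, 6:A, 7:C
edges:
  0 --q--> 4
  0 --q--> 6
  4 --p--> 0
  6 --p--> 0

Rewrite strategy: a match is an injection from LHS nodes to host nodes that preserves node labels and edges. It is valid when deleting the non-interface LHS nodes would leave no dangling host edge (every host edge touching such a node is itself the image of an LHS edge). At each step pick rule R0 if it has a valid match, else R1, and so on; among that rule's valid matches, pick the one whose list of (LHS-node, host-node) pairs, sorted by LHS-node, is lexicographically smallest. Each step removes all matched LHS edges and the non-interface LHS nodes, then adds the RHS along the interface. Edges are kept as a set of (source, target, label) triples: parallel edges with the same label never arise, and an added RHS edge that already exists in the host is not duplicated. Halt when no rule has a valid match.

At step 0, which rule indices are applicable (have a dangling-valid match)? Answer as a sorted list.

Answer: [R3]

Derivation:
R0: no valid match — LHS pattern not found
R1: no valid match — LHS pattern not found
R2: no valid match — LHS pattern not found
R3: 16 valid matches — {0↦0, 1↦1, 2↦4, 3↦5}, {0↦0, 1↦1, 2↦4, 3↦7}, {0↦0, 1↦1, 2↦6, 3↦5} (+13 more)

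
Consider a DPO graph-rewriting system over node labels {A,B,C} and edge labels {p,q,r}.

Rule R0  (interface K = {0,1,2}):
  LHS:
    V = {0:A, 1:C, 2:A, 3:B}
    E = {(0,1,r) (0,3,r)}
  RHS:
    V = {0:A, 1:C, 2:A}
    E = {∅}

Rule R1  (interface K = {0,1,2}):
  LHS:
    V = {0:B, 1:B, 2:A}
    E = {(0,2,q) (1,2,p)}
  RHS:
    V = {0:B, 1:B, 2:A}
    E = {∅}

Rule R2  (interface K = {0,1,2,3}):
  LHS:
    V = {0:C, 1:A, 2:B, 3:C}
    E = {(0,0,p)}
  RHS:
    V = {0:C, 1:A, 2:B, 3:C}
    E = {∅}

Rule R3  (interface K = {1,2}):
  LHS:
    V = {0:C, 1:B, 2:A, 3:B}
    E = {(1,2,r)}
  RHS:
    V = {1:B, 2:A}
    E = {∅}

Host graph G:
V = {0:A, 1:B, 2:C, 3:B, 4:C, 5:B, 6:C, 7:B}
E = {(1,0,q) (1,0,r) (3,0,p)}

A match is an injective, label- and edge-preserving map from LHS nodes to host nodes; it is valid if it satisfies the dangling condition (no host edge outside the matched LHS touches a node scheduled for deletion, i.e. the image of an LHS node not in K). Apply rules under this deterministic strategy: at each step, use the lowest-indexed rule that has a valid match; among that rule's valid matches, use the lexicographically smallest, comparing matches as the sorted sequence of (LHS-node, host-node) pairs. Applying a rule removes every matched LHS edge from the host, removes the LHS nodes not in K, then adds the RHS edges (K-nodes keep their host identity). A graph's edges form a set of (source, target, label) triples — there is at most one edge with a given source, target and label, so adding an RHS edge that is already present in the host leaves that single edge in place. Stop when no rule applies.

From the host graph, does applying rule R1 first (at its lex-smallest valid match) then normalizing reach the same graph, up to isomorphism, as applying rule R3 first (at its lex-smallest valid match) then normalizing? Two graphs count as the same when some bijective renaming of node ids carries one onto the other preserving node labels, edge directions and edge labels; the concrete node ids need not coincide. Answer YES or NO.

branch R1-first: apply at {0↦1, 1↦3, 2↦0} → |E|=1, then 1 more step(s) → NF |V|=6 |E|=0 V={0:A, 1:B, 4:C, 5:B, 6:C, 7:B} E=∅
branch R3-first: apply at {0↦2, 1↦1, 2↦0, 3↦5} → |E|=2, then 1 more step(s) → NF |V|=6 |E|=0 V={0:A, 1:B, 3:B, 4:C, 6:C, 7:B} E=∅
graphs isomorphic (equal up to label-preserving node renaming)

Answer: YES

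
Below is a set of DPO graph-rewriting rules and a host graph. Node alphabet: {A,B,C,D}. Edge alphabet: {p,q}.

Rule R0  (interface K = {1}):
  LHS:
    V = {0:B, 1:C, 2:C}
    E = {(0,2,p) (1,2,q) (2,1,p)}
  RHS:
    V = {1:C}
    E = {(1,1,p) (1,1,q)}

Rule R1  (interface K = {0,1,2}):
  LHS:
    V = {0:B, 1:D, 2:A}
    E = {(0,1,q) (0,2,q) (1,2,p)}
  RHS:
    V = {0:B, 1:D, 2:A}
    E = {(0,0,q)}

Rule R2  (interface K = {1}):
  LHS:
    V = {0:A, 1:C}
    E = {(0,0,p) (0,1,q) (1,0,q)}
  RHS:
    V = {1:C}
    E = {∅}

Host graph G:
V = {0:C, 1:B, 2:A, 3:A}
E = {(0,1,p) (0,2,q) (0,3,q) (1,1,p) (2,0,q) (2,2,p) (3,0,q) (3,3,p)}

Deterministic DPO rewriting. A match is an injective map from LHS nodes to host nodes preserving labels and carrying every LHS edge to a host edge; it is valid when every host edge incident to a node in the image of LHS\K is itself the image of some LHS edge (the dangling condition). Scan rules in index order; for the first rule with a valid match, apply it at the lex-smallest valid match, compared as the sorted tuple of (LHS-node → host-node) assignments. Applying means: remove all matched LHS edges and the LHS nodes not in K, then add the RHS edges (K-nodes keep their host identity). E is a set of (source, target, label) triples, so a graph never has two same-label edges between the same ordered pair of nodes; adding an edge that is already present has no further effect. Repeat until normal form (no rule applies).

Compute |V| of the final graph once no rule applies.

initial: |V|=4 |E|=8  E = 0-p->1 0-q->2 0-q->3 1-p->1 2-q->0 2-p->2 3-q->0 3-p->3
step 1: apply R2 at {0↦2, 1↦0}  → |V|=3 |E|=5  E = 0-p->1 0-q->3 1-p->1 3-q->0 3-p->3
step 2: apply R2 at {0↦3, 1↦0}  → |V|=2 |E|=2  E = 0-p->1 1-p->1
normal form: no rule applies after step 2
NF nodes: {0:C, 1:B}

Answer: 2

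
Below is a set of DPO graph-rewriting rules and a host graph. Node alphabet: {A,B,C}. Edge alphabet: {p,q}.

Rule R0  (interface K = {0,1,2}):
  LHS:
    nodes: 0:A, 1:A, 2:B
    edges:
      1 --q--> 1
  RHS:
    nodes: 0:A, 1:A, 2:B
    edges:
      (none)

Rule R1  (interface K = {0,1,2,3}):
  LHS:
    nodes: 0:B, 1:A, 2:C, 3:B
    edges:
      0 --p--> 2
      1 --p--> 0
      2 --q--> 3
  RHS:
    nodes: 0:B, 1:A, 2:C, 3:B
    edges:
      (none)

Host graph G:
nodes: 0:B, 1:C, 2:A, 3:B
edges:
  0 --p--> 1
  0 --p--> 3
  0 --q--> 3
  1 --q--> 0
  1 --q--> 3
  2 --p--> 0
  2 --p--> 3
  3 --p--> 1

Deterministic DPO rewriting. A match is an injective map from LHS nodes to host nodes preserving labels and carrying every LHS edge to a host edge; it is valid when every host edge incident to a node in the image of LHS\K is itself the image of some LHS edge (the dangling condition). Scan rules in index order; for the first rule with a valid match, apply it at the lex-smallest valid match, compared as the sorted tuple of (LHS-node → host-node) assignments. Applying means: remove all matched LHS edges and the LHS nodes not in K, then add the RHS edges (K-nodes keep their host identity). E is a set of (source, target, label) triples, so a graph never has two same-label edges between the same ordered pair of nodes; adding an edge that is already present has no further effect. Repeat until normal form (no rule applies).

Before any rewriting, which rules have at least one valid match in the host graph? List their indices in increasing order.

Answer: [R1]

Rewrite trace:
R0: no valid match — LHS pattern not found
R1: 2 valid matches — {0↦0, 1↦2, 2↦1, 3↦3}, {0↦3, 1↦2, 2↦1, 3↦0}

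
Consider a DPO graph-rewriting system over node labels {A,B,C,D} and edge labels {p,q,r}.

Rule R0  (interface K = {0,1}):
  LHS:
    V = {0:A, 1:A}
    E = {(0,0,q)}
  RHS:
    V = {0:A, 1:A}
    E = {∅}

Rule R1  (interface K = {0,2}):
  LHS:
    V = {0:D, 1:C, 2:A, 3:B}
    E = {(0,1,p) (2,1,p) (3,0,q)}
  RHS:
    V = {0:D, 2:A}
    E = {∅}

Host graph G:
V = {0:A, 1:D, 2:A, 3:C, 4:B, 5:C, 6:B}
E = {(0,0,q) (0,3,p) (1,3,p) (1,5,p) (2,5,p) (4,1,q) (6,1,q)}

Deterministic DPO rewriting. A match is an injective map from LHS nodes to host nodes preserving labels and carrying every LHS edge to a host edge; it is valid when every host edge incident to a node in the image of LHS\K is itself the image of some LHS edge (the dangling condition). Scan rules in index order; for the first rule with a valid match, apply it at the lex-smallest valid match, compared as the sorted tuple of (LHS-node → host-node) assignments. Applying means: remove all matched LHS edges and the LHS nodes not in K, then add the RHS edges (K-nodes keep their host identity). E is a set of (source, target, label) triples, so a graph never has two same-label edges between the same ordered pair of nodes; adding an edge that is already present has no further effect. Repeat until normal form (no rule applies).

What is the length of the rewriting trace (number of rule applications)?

[0] host  ⇒  7 nodes, 7 edges  {0-q->0 0-p->3 1-p->3 1-p->5 2-p->5 4-q->1 6-q->1}
[1] R0 @ {0↦0, 1↦2}  ⇒  7 nodes, 6 edges  {0-p->3 1-p->3 1-p->5 2-p->5 4-q->1 6-q->1}
[2] R1 @ {0↦1, 1↦3, 2↦0, 3↦4}  ⇒  5 nodes, 3 edges  {1-p->5 2-p->5 6-q->1}
[3] R1 @ {0↦1, 1↦5, 2↦2, 3↦6}  ⇒  3 nodes, 0 edges  {∅}
normal form: no rule applies after step 3

Answer: 3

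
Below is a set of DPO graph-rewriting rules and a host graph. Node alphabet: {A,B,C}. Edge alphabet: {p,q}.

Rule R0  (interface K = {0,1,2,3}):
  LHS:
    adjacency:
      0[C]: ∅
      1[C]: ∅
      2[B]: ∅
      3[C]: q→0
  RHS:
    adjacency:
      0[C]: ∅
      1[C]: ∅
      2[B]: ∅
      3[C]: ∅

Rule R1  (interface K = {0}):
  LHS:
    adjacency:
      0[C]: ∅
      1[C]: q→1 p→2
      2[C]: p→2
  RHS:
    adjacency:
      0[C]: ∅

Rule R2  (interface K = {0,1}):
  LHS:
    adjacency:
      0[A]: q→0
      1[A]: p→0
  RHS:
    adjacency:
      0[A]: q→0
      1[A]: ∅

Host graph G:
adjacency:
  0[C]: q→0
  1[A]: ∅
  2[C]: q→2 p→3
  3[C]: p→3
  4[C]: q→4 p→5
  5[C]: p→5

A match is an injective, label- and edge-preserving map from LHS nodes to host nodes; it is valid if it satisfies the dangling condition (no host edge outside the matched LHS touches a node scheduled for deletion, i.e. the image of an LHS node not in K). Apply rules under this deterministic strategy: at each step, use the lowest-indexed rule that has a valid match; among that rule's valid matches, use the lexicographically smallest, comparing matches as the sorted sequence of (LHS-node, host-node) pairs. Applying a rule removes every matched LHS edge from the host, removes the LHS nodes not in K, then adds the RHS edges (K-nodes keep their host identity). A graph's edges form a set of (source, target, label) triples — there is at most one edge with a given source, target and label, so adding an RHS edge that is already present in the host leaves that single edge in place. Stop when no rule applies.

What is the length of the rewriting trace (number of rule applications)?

start.  V:6 E:7  edges: 0-q->0 2-q->2 2-p->3 3-p->3 4-q->4 4-p->5 5-p->5
1. fire R1 via {0↦0, 1↦2, 2↦3}  →  V:4 E:4  edges: 0-q->0 4-q->4 4-p->5 5-p->5
2. fire R1 via {0↦0, 1↦4, 2↦5}  →  V:2 E:1  edges: 0-q->0
halt: no rule applies after step 2

Answer: 2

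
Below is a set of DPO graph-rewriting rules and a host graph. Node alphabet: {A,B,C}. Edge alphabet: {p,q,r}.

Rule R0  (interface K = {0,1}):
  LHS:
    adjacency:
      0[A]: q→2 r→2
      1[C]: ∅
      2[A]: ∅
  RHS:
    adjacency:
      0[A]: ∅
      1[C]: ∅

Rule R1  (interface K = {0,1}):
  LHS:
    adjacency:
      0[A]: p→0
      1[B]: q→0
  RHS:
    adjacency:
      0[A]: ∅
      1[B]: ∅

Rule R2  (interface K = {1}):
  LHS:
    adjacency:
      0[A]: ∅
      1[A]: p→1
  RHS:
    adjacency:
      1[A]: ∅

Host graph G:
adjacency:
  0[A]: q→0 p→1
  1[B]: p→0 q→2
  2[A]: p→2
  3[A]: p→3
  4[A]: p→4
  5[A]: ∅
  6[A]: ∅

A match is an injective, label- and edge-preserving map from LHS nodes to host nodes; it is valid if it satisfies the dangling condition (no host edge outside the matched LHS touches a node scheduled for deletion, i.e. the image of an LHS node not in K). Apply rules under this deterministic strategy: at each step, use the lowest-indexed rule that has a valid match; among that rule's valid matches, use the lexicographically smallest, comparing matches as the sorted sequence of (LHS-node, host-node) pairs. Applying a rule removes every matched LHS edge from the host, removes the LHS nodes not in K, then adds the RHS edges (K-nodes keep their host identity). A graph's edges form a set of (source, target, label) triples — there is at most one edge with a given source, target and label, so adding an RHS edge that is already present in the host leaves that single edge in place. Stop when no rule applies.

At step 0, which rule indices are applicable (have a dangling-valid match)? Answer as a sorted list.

R0: no valid match — LHS pattern not found
R1: 1 valid match — {0↦2, 1↦1}
R2: 6 valid matches — {0↦5, 1↦2}, {0↦5, 1↦3}, {0↦5, 1↦4} (+3 more)

Answer: [R1,R2]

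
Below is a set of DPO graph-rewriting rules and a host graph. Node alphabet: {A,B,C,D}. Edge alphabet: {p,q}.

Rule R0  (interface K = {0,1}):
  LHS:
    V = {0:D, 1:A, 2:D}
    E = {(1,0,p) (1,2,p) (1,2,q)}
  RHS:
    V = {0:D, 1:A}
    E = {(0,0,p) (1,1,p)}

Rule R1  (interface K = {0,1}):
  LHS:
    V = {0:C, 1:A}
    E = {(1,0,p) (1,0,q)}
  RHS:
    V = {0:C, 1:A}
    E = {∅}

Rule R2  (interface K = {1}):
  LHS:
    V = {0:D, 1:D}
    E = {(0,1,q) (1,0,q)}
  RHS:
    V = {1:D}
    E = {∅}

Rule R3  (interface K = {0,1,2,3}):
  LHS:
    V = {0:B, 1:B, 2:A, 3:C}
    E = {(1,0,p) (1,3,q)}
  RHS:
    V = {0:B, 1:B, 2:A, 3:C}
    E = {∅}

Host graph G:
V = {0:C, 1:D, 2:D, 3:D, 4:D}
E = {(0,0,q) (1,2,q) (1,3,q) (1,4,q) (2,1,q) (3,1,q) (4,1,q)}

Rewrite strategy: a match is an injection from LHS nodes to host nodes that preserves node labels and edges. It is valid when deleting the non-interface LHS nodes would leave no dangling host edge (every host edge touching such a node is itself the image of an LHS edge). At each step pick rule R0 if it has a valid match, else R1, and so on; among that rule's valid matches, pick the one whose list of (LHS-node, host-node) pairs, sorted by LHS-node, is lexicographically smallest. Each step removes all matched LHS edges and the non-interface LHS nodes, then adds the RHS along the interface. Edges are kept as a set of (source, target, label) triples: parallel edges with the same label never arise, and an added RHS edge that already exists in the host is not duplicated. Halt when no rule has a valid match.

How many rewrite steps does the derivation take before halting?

initial: |V|=5 |E|=7  E = 0-q->0 1-q->2 1-q->3 1-q->4 2-q->1 3-q->1 4-q->1
step 1: apply R2 at {0↦2, 1↦1}  → |V|=4 |E|=5  E = 0-q->0 1-q->3 1-q->4 3-q->1 4-q->1
step 2: apply R2 at {0↦3, 1↦1}  → |V|=3 |E|=3  E = 0-q->0 1-q->4 4-q->1
step 3: apply R2 at {0↦1, 1↦4}  → |V|=2 |E|=1  E = 0-q->0
normal form: no rule applies after step 3

Answer: 3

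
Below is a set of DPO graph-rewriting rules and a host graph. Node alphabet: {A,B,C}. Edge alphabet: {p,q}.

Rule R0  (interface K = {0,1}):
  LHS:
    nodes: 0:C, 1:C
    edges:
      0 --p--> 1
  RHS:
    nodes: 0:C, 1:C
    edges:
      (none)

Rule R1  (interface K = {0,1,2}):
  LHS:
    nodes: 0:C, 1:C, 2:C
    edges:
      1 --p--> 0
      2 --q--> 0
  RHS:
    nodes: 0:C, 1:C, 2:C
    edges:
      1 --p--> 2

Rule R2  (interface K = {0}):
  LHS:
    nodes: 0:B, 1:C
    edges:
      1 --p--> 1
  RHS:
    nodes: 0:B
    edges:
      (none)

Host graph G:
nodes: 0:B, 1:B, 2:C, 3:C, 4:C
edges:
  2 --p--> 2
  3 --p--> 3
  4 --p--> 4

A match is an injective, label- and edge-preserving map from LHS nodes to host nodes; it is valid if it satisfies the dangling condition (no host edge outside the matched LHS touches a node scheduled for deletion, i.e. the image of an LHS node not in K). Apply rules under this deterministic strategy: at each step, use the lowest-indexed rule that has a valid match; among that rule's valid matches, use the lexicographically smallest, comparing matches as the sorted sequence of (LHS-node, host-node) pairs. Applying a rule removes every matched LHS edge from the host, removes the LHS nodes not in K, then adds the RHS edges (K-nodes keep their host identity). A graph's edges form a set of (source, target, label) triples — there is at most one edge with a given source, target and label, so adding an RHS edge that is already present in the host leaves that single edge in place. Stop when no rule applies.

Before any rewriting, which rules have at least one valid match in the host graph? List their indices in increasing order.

Answer: [R2]

Steps:
R0: no valid match — LHS pattern not found
R1: no valid match — LHS pattern not found
R2: 6 valid matches — {0↦0, 1↦2}, {0↦0, 1↦3}, {0↦0, 1↦4} (+3 more)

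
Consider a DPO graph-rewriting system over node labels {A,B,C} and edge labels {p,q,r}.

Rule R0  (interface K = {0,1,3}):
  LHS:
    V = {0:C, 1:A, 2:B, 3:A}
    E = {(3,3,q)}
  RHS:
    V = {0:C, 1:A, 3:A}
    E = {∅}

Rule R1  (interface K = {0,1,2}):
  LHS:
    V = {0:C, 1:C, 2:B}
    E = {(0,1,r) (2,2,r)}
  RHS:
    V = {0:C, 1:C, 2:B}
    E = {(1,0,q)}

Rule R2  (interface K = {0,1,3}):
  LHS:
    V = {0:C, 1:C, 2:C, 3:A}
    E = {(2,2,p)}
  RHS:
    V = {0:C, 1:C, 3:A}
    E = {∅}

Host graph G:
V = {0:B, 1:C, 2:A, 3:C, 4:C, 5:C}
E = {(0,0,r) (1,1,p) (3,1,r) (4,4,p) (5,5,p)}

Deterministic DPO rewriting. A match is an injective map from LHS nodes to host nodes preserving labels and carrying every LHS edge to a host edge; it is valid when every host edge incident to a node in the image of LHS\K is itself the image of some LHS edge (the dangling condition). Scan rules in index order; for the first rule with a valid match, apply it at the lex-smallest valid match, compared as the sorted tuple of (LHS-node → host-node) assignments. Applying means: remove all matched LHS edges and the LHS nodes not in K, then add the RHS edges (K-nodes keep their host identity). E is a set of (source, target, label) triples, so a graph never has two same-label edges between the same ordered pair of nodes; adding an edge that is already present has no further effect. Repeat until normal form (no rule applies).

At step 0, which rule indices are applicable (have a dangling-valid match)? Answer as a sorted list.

R0: no valid match — LHS pattern not found
R1: 1 valid match — {0↦3, 1↦1, 2↦0}
R2: 12 valid matches — {0↦1, 1↦3, 2↦4, 3↦2}, {0↦1, 1↦3, 2↦5, 3↦2}, {0↦1, 1↦4, 2↦5, 3↦2} (+9 more)

Answer: [R1,R2]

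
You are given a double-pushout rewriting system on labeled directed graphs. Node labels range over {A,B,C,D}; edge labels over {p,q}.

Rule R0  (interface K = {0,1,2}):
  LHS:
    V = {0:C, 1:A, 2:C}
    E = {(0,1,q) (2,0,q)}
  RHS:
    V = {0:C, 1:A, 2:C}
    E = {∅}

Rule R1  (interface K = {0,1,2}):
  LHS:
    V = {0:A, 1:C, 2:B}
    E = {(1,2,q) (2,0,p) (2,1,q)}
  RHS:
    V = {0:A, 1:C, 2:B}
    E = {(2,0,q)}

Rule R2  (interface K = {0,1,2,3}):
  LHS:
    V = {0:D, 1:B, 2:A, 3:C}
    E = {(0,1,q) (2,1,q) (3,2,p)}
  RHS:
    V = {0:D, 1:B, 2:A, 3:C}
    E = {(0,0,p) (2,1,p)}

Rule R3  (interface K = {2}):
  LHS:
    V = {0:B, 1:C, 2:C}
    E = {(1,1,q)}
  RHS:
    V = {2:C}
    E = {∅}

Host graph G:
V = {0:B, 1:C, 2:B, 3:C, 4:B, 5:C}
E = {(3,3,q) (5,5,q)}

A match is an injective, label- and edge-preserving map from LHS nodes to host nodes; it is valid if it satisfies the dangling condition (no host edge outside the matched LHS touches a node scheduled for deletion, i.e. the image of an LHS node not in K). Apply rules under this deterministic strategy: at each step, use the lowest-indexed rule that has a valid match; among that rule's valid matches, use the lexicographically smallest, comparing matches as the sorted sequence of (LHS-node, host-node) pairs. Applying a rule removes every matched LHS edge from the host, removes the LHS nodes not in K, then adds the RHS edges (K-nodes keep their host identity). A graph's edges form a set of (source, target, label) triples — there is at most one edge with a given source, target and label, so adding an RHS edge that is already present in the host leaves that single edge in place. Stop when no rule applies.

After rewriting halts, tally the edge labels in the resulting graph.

Answer: (no edges)

Derivation:
initial: |V|=6 |E|=2  E = 3-q->3 5-q->5
step 1: apply R3 at {0↦0, 1↦3, 2↦1}  → |V|=4 |E|=1  E = 5-q->5
step 2: apply R3 at {0↦2, 1↦5, 2↦1}  → |V|=2 |E|=0  E = ∅
halt: no rule applies after step 2
NF edges: []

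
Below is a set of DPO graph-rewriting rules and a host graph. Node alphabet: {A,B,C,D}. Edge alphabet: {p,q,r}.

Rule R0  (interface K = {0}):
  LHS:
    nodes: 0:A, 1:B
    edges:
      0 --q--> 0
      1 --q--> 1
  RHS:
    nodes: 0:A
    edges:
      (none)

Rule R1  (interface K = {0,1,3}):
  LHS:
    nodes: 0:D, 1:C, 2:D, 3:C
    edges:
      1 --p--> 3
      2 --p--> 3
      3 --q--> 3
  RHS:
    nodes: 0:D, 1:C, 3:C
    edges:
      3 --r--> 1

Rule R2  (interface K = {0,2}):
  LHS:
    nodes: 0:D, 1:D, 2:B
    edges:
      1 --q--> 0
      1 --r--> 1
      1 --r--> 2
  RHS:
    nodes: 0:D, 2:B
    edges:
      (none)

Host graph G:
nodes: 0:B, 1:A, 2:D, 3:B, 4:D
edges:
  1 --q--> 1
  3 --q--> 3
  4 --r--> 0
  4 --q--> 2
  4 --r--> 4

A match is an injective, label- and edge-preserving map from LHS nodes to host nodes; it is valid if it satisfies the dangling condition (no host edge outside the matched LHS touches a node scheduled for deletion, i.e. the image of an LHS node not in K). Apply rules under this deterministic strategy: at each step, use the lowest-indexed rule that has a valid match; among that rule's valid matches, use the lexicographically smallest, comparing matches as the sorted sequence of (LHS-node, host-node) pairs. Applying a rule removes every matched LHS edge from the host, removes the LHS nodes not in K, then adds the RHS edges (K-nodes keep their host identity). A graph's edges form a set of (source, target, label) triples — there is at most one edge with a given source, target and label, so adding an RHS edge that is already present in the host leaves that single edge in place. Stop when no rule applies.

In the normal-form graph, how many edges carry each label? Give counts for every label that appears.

Answer: (no edges)

Derivation:
start.  V:5 E:5  edges: 1-q->1 3-q->3 4-r->0 4-q->2 4-r->4
1. fire R0 via {0↦1, 1↦3}  →  V:4 E:3  edges: 4-r->0 4-q->2 4-r->4
2. fire R2 via {0↦2, 1↦4, 2↦0}  →  V:3 E:0  edges: ∅
normal form: no rule applies after step 2
NF edges: []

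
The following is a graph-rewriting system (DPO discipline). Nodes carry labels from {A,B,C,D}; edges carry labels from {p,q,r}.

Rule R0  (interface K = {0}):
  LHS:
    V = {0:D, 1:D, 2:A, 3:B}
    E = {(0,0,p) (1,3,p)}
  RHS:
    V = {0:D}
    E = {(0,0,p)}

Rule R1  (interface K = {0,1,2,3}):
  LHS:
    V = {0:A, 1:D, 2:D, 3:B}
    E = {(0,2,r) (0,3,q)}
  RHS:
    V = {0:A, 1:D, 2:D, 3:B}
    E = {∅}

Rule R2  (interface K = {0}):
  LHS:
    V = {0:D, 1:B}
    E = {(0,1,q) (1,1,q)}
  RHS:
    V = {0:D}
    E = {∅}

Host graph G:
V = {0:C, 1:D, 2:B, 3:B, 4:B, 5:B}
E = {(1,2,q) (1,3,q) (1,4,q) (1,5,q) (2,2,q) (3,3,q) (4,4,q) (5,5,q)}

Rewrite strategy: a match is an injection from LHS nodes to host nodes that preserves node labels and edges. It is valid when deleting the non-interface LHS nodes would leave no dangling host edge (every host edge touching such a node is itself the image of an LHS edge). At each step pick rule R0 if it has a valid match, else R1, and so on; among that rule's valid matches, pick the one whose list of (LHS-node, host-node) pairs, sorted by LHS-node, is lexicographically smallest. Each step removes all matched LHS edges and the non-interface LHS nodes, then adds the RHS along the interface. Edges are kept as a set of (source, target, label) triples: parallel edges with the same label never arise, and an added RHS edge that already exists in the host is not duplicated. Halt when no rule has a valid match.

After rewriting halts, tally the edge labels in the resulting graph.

initial: |V|=6 |E|=8  E = 1-q->2 1-q->3 1-q->4 1-q->5 2-q->2 3-q->3 4-q->4 5-q->5
step 1: apply R2 at {0↦1, 1↦2}  → |V|=5 |E|=6  E = 1-q->3 1-q->4 1-q->5 3-q->3 4-q->4 5-q->5
step 2: apply R2 at {0↦1, 1↦3}  → |V|=4 |E|=4  E = 1-q->4 1-q->5 4-q->4 5-q->5
step 3: apply R2 at {0↦1, 1↦4}  → |V|=3 |E|=2  E = 1-q->5 5-q->5
step 4: apply R2 at {0↦1, 1↦5}  → |V|=2 |E|=0  E = ∅
normal form: no rule applies after step 4
NF edges: []

Answer: (no edges)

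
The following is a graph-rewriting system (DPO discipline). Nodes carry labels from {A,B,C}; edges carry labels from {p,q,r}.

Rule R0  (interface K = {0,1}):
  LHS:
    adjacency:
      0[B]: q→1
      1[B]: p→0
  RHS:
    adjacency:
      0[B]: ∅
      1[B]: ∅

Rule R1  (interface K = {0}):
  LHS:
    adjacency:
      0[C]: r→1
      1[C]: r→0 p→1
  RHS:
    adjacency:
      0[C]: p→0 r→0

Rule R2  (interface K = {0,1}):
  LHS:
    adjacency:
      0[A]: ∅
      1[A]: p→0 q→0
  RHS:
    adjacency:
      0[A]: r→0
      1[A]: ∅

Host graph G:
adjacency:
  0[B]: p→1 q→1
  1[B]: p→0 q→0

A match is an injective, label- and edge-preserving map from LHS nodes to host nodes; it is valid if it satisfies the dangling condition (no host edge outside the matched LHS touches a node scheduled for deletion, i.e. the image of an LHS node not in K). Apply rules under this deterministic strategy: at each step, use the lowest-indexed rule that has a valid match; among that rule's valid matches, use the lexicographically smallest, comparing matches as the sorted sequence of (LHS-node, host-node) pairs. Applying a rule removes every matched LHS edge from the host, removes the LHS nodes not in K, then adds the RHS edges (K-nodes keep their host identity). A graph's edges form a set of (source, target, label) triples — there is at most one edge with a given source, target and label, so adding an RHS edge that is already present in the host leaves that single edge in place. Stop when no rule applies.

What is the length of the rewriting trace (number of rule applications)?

[0] host  ⇒  2 nodes, 4 edges  {0-p->1 0-q->1 1-p->0 1-q->0}
[1] R0 @ {0↦0, 1↦1}  ⇒  2 nodes, 2 edges  {0-p->1 1-q->0}
[2] R0 @ {0↦1, 1↦0}  ⇒  2 nodes, 0 edges  {∅}
final graph: no rule applies after step 2

Answer: 2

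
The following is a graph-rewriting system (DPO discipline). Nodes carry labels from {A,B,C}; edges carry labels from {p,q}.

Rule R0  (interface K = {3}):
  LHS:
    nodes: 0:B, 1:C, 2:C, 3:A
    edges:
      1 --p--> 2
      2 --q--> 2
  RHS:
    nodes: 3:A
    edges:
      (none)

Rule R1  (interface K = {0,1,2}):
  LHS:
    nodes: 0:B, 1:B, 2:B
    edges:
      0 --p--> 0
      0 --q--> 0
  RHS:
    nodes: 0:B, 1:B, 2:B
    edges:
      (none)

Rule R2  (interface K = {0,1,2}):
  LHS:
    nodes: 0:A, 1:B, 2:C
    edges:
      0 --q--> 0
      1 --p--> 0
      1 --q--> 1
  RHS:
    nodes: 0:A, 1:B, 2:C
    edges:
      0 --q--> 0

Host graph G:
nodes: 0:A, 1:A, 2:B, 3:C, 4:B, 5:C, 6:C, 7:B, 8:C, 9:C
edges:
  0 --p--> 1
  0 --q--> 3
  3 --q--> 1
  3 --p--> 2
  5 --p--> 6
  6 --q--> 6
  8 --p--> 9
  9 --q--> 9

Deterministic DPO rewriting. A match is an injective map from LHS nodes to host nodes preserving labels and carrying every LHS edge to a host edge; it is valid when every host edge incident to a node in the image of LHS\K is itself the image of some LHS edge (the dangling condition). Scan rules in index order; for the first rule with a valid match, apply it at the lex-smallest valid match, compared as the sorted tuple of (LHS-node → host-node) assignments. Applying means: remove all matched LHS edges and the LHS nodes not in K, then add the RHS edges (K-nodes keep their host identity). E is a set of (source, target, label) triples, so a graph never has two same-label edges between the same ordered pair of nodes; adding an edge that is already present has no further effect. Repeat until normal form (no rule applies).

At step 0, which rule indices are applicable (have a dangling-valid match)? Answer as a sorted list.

Answer: [R0]

Derivation:
R0: 8 valid matches — {0↦4, 1↦5, 2↦6, 3↦0}, {0↦4, 1↦5, 2↦6, 3↦1}, {0↦4, 1↦8, 2↦9, 3↦0} (+5 more)
R1: no valid match — LHS pattern not found
R2: no valid match — LHS pattern not found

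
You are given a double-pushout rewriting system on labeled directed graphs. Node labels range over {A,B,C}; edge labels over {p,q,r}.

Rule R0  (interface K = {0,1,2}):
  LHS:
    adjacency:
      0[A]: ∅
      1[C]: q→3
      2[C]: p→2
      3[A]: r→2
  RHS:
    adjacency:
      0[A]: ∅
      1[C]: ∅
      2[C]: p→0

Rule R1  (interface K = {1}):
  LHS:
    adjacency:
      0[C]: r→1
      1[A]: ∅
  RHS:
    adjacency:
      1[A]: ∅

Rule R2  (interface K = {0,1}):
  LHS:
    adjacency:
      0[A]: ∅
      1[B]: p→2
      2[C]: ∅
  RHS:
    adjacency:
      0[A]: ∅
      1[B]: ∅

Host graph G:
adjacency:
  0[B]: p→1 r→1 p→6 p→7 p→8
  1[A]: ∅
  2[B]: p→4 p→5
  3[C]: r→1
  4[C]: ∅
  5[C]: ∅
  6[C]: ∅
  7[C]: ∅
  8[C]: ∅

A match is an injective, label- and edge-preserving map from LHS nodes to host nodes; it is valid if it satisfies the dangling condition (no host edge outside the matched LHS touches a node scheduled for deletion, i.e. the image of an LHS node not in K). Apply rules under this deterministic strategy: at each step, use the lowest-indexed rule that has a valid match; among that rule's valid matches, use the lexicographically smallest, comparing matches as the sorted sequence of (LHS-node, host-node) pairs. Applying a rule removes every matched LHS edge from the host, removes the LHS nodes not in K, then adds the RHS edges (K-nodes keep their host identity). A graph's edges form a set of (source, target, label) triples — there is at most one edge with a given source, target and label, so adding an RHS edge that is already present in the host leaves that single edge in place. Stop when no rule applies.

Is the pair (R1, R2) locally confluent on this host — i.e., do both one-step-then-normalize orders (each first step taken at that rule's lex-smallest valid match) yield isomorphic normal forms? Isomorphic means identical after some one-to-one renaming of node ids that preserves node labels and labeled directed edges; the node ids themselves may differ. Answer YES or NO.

Answer: YES

Derivation:
branch R1-first: apply at {0↦3, 1↦1} → |E|=7, then 5 more step(s) → NF |V|=3 |E|=2 V={0:B, 1:A, 2:B} E=0-p->1 0-r->1
branch R2-first: apply at {0↦1, 1↦0, 2↦6} → |E|=7, then 5 more step(s) → NF |V|=3 |E|=2 V={0:B, 1:A, 2:B} E=0-p->1 0-r->1
graphs isomorphic (equal up to label-preserving node renaming)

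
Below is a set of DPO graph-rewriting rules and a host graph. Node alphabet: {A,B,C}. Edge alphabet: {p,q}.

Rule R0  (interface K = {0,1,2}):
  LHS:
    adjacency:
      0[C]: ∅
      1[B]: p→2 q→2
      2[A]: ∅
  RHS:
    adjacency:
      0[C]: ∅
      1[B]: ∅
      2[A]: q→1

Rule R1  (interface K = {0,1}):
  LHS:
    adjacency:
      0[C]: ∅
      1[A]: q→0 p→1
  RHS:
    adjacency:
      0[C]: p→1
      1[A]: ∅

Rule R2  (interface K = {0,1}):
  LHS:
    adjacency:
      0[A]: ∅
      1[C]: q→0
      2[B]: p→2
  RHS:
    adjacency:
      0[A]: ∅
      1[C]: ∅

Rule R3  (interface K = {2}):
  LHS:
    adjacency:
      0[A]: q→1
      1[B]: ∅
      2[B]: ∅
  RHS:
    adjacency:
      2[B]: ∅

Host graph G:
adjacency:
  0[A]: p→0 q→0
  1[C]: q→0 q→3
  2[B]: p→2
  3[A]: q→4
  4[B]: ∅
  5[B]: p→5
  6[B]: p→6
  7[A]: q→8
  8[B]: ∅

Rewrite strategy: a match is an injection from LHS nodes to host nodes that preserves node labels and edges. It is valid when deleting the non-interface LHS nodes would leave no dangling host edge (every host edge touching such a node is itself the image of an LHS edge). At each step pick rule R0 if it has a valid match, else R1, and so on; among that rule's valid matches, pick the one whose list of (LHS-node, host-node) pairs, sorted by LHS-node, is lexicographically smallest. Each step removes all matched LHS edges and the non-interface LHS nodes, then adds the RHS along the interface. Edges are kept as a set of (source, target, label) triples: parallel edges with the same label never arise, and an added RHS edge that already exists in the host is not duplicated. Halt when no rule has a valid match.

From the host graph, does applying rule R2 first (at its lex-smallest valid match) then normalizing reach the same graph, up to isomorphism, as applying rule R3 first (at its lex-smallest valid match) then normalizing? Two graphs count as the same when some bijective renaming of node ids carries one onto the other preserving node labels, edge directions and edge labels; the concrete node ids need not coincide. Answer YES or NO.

Answer: YES

Rewrite trace:
branch R2-first: apply at {0↦0, 1↦1, 2↦2} → |E|=7, then 3 more step(s) → NF |V|=3 |E|=3 V={0:A, 1:C, 6:B} E=0-p->0 0-q->0 6-p->6
branch R3-first: apply at {0↦7, 1↦8, 2↦2} → |E|=8, then 3 more step(s) → NF |V|=3 |E|=3 V={0:A, 1:C, 6:B} E=0-p->0 0-q->0 6-p->6
graphs isomorphic (equal up to label-preserving node renaming)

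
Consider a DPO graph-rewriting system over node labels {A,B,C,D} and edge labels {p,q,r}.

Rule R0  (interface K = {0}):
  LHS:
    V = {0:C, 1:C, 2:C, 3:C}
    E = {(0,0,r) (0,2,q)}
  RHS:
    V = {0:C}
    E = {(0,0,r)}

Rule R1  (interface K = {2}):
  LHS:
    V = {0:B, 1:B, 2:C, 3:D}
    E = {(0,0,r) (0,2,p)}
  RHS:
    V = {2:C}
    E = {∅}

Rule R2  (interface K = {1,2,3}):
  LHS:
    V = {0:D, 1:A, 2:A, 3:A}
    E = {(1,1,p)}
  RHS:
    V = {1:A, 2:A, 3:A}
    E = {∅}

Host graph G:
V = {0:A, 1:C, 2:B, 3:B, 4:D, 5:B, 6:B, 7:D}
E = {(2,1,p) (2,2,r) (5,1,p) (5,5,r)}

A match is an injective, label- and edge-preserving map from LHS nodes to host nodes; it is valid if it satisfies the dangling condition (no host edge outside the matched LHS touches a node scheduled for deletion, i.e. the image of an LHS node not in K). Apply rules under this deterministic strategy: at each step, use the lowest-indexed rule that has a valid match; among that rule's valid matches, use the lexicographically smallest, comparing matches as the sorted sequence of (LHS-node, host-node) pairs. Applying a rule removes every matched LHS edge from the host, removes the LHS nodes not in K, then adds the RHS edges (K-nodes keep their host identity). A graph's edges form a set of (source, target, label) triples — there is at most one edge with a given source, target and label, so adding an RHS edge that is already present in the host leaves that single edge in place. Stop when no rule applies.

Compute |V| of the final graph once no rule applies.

initial: |V|=8 |E|=4  E = 2-p->1 2-r->2 5-p->1 5-r->5
step 1: apply R1 at {0↦2, 1↦3, 2↦1, 3↦4}  → |V|=5 |E|=2  E = 5-p->1 5-r->5
step 2: apply R1 at {0↦5, 1↦6, 2↦1, 3↦7}  → |V|=2 |E|=0  E = ∅
halt: no rule applies after step 2
NF nodes: {0:A, 1:C}

Answer: 2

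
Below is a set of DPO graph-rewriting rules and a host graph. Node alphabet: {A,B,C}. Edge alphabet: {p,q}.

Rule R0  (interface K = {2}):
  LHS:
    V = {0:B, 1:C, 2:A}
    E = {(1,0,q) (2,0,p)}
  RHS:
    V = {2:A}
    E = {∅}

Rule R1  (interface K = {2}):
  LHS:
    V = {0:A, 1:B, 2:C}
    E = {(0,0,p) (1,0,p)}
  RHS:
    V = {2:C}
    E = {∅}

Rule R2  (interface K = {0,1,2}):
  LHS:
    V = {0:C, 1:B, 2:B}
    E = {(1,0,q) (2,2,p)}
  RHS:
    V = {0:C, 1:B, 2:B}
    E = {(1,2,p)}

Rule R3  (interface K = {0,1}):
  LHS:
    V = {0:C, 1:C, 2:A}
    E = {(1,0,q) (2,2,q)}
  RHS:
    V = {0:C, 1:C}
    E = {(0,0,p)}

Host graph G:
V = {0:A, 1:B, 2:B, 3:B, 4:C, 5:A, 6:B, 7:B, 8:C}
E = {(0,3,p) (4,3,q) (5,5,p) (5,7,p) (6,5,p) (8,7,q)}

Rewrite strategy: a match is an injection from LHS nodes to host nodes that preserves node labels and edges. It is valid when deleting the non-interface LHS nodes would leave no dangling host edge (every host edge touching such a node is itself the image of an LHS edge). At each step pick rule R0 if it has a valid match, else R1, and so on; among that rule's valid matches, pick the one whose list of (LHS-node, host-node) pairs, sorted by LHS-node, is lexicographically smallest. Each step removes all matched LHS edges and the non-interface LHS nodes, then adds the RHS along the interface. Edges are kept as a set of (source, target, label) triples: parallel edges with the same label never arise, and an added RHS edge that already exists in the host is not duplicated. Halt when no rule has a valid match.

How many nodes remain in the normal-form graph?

Answer: 5

Derivation:
start.  V:9 E:6  edges: 0-p->3 4-q->3 5-p->5 5-p->7 6-p->5 8-q->7
1. fire R0 via {0↦3, 1↦4, 2↦0}  →  V:7 E:4  edges: 5-p->5 5-p->7 6-p->5 8-q->7
2. fire R0 via {0↦7, 1↦8, 2↦5}  →  V:5 E:2  edges: 5-p->5 6-p->5
final graph: no rule applies after step 2
NF nodes: {0:A, 1:B, 2:B, 5:A, 6:B}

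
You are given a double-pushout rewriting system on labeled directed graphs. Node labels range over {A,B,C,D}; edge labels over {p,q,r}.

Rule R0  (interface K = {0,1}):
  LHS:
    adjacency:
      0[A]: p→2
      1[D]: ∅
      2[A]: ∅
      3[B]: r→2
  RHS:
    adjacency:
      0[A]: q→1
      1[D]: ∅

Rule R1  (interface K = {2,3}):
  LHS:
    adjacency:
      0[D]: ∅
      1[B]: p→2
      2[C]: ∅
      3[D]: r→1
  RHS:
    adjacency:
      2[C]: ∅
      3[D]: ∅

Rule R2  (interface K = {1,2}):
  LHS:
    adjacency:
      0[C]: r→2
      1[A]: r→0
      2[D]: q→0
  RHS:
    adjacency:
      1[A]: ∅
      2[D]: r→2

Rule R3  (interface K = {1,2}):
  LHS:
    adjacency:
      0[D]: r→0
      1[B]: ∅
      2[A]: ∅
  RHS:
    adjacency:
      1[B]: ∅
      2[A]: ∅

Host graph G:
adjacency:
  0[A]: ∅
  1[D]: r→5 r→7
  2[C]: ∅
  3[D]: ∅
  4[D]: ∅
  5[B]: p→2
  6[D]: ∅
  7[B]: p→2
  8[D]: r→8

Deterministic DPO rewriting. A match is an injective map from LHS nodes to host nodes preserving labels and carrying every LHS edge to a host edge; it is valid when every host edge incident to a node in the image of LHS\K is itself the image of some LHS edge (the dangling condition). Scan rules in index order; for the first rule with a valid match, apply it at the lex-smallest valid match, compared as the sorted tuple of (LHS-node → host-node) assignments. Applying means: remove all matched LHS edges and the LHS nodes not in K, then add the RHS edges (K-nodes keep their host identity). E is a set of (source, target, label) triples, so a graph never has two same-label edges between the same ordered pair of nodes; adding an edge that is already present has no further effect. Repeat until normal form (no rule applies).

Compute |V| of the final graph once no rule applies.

Answer: 5

Rewrite trace:
start.  V:9 E:5  edges: 1-r->5 1-r->7 5-p->2 7-p->2 8-r->8
1. fire R1 via {0↦3, 1↦5, 2↦2, 3↦1}  →  V:7 E:3  edges: 1-r->7 7-p->2 8-r->8
2. fire R1 via {0↦4, 1↦7, 2↦2, 3↦1}  →  V:5 E:1  edges: 8-r->8
normal form: no rule applies after step 2
NF nodes: {0:A, 1:D, 2:C, 6:D, 8:D}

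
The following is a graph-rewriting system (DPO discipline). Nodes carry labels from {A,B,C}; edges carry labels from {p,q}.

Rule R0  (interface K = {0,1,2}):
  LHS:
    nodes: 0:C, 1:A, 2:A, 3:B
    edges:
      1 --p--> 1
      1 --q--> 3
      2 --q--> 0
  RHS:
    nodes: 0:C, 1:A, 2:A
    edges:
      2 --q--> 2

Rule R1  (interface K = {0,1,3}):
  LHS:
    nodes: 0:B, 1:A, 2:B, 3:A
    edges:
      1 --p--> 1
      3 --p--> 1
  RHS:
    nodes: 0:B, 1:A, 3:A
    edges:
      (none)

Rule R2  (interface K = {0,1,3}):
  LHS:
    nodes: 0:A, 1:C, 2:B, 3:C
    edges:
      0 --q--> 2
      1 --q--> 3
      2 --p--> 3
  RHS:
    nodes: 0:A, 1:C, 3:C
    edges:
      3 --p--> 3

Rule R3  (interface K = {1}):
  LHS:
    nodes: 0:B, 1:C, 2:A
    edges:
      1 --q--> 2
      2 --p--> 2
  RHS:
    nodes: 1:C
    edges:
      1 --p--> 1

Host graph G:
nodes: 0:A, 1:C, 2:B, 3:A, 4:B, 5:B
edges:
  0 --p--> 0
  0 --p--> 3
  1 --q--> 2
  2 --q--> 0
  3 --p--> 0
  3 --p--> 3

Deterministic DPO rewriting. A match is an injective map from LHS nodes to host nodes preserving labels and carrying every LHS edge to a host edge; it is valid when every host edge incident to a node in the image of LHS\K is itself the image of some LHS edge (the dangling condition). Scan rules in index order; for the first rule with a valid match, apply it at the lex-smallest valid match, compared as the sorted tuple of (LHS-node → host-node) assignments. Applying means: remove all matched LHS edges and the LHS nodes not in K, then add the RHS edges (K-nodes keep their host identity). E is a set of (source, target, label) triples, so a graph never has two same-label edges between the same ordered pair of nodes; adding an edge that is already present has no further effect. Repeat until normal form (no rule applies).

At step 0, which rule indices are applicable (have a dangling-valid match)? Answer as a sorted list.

R0: no valid match — LHS pattern not found
R1: 8 valid matches — {0↦2, 1↦0, 2↦4, 3↦3}, {0↦2, 1↦0, 2↦5, 3↦3}, {0↦2, 1↦3, 2↦4, 3↦0} (+5 more)
R2: no valid match — LHS pattern not found
R3: no valid match — LHS pattern not found

Answer: [R1]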